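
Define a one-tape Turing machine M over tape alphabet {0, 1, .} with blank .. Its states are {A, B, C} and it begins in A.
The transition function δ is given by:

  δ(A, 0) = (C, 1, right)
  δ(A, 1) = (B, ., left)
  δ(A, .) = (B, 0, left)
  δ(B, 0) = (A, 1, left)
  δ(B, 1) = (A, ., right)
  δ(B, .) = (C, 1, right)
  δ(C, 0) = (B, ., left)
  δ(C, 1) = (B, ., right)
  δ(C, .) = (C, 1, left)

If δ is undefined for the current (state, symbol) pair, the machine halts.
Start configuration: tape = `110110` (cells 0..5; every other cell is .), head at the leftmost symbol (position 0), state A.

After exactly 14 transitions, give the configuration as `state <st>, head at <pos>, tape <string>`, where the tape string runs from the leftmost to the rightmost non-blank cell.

state=A head=0 tape=.[1]10110.   (A,1)→(B,.,left)
state=B head=-1 tape=[.].10110.   (B,.)→(C,1,right)
state=C head=0 tape=1[.]10110.   (C,.)→(C,1,left)
state=C head=-1 tape=[1]110110.   (C,1)→(B,.,right)
state=B head=0 tape=.[1]10110.   (B,1)→(A,.,right)
state=A head=1 tape=..[1]0110.   (A,1)→(B,.,left)
state=B head=0 tape=.[.].0110.   (B,.)→(C,1,right)
state=C head=1 tape=.1[.]0110.   (C,.)→(C,1,left)
state=C head=0 tape=.[1]10110.   (C,1)→(B,.,right)
state=B head=1 tape=..[1]0110.   (B,1)→(A,.,right)
state=A head=2 tape=...[0]110.   (A,0)→(C,1,right)
state=C head=3 tape=...1[1]10.   (C,1)→(B,.,right)
state=B head=4 tape=...1.[1]0.   (B,1)→(A,.,right)
state=A head=5 tape=...1..[0].   (A,0)→(C,1,right)
state=C head=6 tape=...1..1[.]
After 14 steps: state C, head at 6, tape 1..1.

state C, head at 6, tape 1..1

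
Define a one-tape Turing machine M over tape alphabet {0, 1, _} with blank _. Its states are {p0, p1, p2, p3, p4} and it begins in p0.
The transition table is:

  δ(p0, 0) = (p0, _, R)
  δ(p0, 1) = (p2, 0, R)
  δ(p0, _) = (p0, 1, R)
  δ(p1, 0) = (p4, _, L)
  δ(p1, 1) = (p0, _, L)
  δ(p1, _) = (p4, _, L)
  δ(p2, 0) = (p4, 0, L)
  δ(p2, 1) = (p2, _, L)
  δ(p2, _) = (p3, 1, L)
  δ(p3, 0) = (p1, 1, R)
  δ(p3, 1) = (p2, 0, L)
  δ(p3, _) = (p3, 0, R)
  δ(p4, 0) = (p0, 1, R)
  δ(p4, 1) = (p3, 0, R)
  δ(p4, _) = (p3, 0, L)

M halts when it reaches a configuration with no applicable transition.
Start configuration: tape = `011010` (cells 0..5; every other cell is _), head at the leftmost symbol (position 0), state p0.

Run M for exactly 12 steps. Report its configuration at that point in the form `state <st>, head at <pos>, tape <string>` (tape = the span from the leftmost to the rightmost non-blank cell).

p0 | _[0]11010   read 0 → write _, move R, go to p0
p0 | __[1]1010   read 1 → write 0, move R, go to p2
p2 | __0[1]010   read 1 → write _, move L, go to p2
p2 | __[0]_010   read 0 → write 0, move L, go to p4
p4 | _[_]0_010   read _ → write 0, move L, go to p3
p3 | [_]00_010   read _ → write 0, move R, go to p3
p3 | 0[0]0_010   read 0 → write 1, move R, go to p1
p1 | 01[0]_010   read 0 → write _, move L, go to p4
p4 | 0[1]__010   read 1 → write 0, move R, go to p3
p3 | 00[_]_010   read _ → write 0, move R, go to p3
p3 | 000[_]010   read _ → write 0, move R, go to p3
p3 | 0000[0]10   read 0 → write 1, move R, go to p1
p1 | 00001[1]0
After 12 steps: state p1, head at 4, tape 0000110.

state p1, head at 4, tape 0000110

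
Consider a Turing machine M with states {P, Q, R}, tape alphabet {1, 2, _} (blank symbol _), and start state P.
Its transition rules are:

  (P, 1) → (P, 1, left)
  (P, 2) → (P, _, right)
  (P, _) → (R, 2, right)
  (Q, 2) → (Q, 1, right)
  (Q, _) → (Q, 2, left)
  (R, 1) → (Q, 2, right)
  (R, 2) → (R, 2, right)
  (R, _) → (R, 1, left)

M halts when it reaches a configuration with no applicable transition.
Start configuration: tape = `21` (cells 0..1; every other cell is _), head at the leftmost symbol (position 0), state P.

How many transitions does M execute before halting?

state=P head=0 tape=[2]1__   (P,2)→(P,_,right)
state=P head=1 tape=_[1]__   (P,1)→(P,1,left)
state=P head=0 tape=[_]1__   (P,_)→(R,2,right)
state=R head=1 tape=2[1]__   (R,1)→(Q,2,right)
state=Q head=2 tape=22[_]_   (Q,_)→(Q,2,left)
state=Q head=1 tape=2[2]2_   (Q,2)→(Q,1,right)
state=Q head=2 tape=21[2]_   (Q,2)→(Q,1,right)
state=Q head=3 tape=211[_]   (Q,_)→(Q,2,left)
state=Q head=2 tape=21[1]2
M halts after 8 transitions.

8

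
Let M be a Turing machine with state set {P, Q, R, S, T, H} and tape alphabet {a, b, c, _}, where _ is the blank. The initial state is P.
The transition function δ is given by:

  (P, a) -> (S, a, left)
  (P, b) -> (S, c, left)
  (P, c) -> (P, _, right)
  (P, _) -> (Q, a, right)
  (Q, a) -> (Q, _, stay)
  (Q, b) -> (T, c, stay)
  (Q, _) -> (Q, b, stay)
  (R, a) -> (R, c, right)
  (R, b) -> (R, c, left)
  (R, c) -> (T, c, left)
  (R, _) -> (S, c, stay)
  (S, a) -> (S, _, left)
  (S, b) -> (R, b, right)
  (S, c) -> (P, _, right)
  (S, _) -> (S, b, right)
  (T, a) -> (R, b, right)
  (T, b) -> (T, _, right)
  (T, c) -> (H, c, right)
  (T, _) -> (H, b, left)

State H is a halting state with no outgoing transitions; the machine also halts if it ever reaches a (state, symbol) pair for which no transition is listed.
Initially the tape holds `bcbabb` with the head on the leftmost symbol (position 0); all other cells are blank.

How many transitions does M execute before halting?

23

state=P head=0 tape=_[b]cbabb___   (P,b)→(S,c,left)
state=S head=-1 tape=[_]ccbabb___   (S,_)→(S,b,right)
state=S head=0 tape=b[c]cbabb___   (S,c)→(P,_,right)
state=P head=1 tape=b_[c]babb___   (P,c)→(P,_,right)
state=P head=2 tape=b__[b]abb___   (P,b)→(S,c,left)
state=S head=1 tape=b_[_]cabb___   (S,_)→(S,b,right)
state=S head=2 tape=b_b[c]abb___   (S,c)→(P,_,right)
state=P head=3 tape=b_b_[a]bb___   (P,a)→(S,a,left)
state=S head=2 tape=b_b[_]abb___   (S,_)→(S,b,right)
state=S head=3 tape=b_bb[a]bb___   (S,a)→(S,_,left)
state=S head=2 tape=b_b[b]_bb___   (S,b)→(R,b,right)
state=R head=3 tape=b_bb[_]bb___   (R,_)→(S,c,stay)
state=S head=3 tape=b_bb[c]bb___   (S,c)→(P,_,right)
state=P head=4 tape=b_bb_[b]b___   (P,b)→(S,c,left)
state=S head=3 tape=b_bb[_]cb___   (S,_)→(S,b,right)
state=S head=4 tape=b_bbb[c]b___   (S,c)→(P,_,right)
state=P head=5 tape=b_bbb_[b]___   (P,b)→(S,c,left)
state=S head=4 tape=b_bbb[_]c___   (S,_)→(S,b,right)
state=S head=5 tape=b_bbbb[c]___   (S,c)→(P,_,right)
state=P head=6 tape=b_bbbb_[_]__   (P,_)→(Q,a,right)
state=Q head=7 tape=b_bbbb_a[_]_   (Q,_)→(Q,b,stay)
state=Q head=7 tape=b_bbbb_a[b]_   (Q,b)→(T,c,stay)
state=T head=7 tape=b_bbbb_a[c]_   (T,c)→(H,c,right)
state=H head=8 tape=b_bbbb_ac[_]
M halts after 23 transitions.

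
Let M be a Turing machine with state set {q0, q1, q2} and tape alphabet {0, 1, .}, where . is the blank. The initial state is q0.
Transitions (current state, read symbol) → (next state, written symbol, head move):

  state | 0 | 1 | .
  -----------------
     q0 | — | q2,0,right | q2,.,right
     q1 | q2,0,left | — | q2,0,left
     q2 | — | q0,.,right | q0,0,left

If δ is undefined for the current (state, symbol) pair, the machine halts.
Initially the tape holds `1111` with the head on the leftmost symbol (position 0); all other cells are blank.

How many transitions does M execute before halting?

7

q0 | [1]111..   read 1 → write 0, move right, go to q2
q2 | 0[1]11..   read 1 → write ., move right, go to q0
q0 | 0.[1]1..   read 1 → write 0, move right, go to q2
q2 | 0.0[1]..   read 1 → write ., move right, go to q0
q0 | 0.0.[.].   read . → write ., move right, go to q2
q2 | 0.0..[.]   read . → write 0, move left, go to q0
q0 | 0.0.[.]0   read . → write ., move right, go to q2
q2 | 0.0..[0]
M halts after 7 transitions.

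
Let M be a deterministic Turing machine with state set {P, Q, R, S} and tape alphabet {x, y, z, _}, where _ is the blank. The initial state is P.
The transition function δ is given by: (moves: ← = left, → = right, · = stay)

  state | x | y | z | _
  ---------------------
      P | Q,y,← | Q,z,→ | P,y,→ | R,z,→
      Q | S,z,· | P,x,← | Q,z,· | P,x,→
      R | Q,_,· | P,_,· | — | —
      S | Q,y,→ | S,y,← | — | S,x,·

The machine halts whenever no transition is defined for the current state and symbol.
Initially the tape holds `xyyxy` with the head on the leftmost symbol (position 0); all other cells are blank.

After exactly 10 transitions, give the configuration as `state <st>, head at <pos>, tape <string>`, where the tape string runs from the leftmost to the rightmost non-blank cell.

P | __[x]yyxy   read x → write y, move ←, go to Q
Q | _[_]yyyxy   read _ → write x, move →, go to P
P | _x[y]yyxy   read y → write z, move →, go to Q
Q | _xz[y]yxy   read y → write x, move ←, go to P
P | _x[z]xyxy   read z → write y, move →, go to P
P | _xy[x]yxy   read x → write y, move ←, go to Q
Q | _x[y]yyxy   read y → write x, move ←, go to P
P | _[x]xyyxy   read x → write y, move ←, go to Q
Q | [_]yxyyxy   read _ → write x, move →, go to P
P | x[y]xyyxy   read y → write z, move →, go to Q
Q | xz[x]yyxy
After 10 steps: state Q, head at 0, tape xzxyyxy.

state Q, head at 0, tape xzxyyxy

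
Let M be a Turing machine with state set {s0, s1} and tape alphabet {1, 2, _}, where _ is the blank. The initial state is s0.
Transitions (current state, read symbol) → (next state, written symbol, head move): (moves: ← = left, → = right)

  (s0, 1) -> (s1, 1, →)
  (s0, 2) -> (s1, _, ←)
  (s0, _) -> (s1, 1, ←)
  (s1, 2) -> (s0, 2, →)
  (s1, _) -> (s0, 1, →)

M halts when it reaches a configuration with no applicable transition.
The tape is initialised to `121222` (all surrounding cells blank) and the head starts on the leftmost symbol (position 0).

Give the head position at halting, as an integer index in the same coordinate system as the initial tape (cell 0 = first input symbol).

s0 | [1]21222___   read 1 → write 1, move →, go to s1
s1 | 1[2]1222___   read 2 → write 2, move →, go to s0
s0 | 12[1]222___   read 1 → write 1, move →, go to s1
s1 | 121[2]22___   read 2 → write 2, move →, go to s0
s0 | 1212[2]2___   read 2 → write _, move ←, go to s1
s1 | 121[2]_2___   read 2 → write 2, move →, go to s0
s0 | 1212[_]2___   read _ → write 1, move ←, go to s1
s1 | 121[2]12___   read 2 → write 2, move →, go to s0
s0 | 1212[1]2___   read 1 → write 1, move →, go to s1
s1 | 12121[2]___   read 2 → write 2, move →, go to s0
s0 | 121212[_]__   read _ → write 1, move ←, go to s1
s1 | 12121[2]1__   read 2 → write 2, move →, go to s0
s0 | 121212[1]__   read 1 → write 1, move →, go to s1
s1 | 1212121[_]_   read _ → write 1, move →, go to s0
s0 | 12121211[_]   read _ → write 1, move ←, go to s1
s1 | 1212121[1]1
At halt the head is at cell 7.

7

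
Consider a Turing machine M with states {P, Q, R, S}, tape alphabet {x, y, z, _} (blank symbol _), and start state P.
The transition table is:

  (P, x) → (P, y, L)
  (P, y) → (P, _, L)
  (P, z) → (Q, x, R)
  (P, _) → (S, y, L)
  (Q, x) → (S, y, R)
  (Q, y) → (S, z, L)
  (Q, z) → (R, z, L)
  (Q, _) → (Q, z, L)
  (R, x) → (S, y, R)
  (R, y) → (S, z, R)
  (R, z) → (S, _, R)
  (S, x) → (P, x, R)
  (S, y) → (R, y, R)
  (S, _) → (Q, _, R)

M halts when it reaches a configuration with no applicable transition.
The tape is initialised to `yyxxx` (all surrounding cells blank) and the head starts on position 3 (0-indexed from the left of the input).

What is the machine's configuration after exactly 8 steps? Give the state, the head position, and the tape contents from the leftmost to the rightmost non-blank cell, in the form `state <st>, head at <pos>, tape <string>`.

state Q, head at -1, tape z__yyx

state=P head=3 tape=__yyx[x]x   (P,x)→(P,y,L)
state=P head=2 tape=__yy[x]yx   (P,x)→(P,y,L)
state=P head=1 tape=__y[y]yyx   (P,y)→(P,_,L)
state=P head=0 tape=__[y]_yyx   (P,y)→(P,_,L)
state=P head=-1 tape=_[_]__yyx   (P,_)→(S,y,L)
state=S head=-2 tape=[_]y__yyx   (S,_)→(Q,_,R)
state=Q head=-1 tape=_[y]__yyx   (Q,y)→(S,z,L)
state=S head=-2 tape=[_]z__yyx   (S,_)→(Q,_,R)
state=Q head=-1 tape=_[z]__yyx
After 8 steps: state Q, head at -1, tape z__yyx.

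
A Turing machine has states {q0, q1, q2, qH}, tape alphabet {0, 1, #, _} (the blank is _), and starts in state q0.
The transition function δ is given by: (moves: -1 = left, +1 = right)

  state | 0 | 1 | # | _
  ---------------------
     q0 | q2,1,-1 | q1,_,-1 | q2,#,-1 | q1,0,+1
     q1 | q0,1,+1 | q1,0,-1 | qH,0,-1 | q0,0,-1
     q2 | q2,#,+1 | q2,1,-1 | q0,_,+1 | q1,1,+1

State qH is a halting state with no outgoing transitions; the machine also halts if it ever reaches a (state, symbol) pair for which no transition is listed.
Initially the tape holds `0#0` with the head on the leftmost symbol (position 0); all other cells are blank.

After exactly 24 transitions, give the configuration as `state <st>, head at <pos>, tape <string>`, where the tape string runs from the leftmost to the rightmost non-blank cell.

state q2, head at -4, tape #1110#0

q0 | ____[0]#0   read 0 → write 1, move -1, go to q2
q2 | ___[_]1#0   read _ → write 1, move +1, go to q1
q1 | ___1[1]#0   read 1 → write 0, move -1, go to q1
q1 | ___[1]0#0   read 1 → write 0, move -1, go to q1
q1 | __[_]00#0   read _ → write 0, move -1, go to q0
q0 | _[_]000#0   read _ → write 0, move +1, go to q1
q1 | _0[0]00#0   read 0 → write 1, move +1, go to q0
q0 | _01[0]0#0   read 0 → write 1, move -1, go to q2
q2 | _0[1]10#0   read 1 → write 1, move -1, go to q2
q2 | _[0]110#0   read 0 → write #, move +1, go to q2
q2 | _#[1]10#0   read 1 → write 1, move -1, go to q2
q2 | _[#]110#0   read # → write _, move +1, go to q0
q0 | __[1]10#0   read 1 → write _, move -1, go to q1
q1 | _[_]_10#0   read _ → write 0, move -1, go to q0
q0 | [_]0_10#0   read _ → write 0, move +1, go to q1
q1 | 0[0]_10#0   read 0 → write 1, move +1, go to q0
q0 | 01[_]10#0   read _ → write 0, move +1, go to q1
q1 | 010[1]0#0   read 1 → write 0, move -1, go to q1
q1 | 01[0]00#0   read 0 → write 1, move +1, go to q0
q0 | 011[0]0#0   read 0 → write 1, move -1, go to q2
q2 | 01[1]10#0   read 1 → write 1, move -1, go to q2
q2 | 0[1]110#0   read 1 → write 1, move -1, go to q2
q2 | [0]1110#0   read 0 → write #, move +1, go to q2
q2 | #[1]110#0   read 1 → write 1, move -1, go to q2
q2 | [#]1110#0
After 24 steps: state q2, head at -4, tape #1110#0.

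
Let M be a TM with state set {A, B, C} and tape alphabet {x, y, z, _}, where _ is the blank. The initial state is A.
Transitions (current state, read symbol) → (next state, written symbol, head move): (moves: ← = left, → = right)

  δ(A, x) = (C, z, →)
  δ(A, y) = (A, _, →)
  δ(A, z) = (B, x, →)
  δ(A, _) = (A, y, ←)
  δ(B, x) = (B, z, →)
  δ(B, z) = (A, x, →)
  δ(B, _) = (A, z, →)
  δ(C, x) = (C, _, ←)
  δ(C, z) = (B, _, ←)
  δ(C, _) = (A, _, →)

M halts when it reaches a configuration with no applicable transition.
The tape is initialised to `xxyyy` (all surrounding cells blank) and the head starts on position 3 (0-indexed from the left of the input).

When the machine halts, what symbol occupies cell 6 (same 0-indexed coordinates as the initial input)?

A | xxy[y]y__   read y → write _, move →, go to A
A | xxy_[y]__   read y → write _, move →, go to A
A | xxy__[_]_   read _ → write y, move ←, go to A
A | xxy_[_]y_   read _ → write y, move ←, go to A
A | xxy[_]yy_   read _ → write y, move ←, go to A
A | xx[y]yyy_   read y → write _, move →, go to A
A | xx_[y]yy_   read y → write _, move →, go to A
A | xx__[y]y_   read y → write _, move →, go to A
A | xx___[y]_   read y → write _, move →, go to A
A | xx____[_]   read _ → write y, move ←, go to A
A | xx___[_]y   read _ → write y, move ←, go to A
A | xx__[_]yy   read _ → write y, move ←, go to A
A | xx_[_]yyy   read _ → write y, move ←, go to A
A | xx[_]yyyy   read _ → write y, move ←, go to A
A | x[x]yyyyy   read x → write z, move →, go to C
C | xz[y]yyyy
Cell 6 holds y when M halts.

y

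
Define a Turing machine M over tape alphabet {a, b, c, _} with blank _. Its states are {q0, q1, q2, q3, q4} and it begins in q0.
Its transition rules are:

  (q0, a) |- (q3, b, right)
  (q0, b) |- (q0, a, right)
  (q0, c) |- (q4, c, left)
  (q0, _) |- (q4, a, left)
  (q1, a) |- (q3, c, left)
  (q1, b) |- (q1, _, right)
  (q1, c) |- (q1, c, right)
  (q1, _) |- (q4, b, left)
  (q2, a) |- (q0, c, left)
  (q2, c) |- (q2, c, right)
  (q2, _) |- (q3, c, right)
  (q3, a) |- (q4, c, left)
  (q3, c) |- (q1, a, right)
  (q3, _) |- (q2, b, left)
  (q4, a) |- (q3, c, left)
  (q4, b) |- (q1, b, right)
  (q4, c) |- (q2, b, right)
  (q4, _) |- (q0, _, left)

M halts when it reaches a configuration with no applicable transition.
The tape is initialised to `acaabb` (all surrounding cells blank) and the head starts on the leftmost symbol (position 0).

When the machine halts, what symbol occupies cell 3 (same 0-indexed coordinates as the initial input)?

state=q0 head=0 tape=[a]caabb_   (q0,a)→(q3,b,right)
state=q3 head=1 tape=b[c]aabb_   (q3,c)→(q1,a,right)
state=q1 head=2 tape=ba[a]abb_   (q1,a)→(q3,c,left)
state=q3 head=1 tape=b[a]cabb_   (q3,a)→(q4,c,left)
state=q4 head=0 tape=[b]ccabb_   (q4,b)→(q1,b,right)
state=q1 head=1 tape=b[c]cabb_   (q1,c)→(q1,c,right)
state=q1 head=2 tape=bc[c]abb_   (q1,c)→(q1,c,right)
state=q1 head=3 tape=bcc[a]bb_   (q1,a)→(q3,c,left)
state=q3 head=2 tape=bc[c]cbb_   (q3,c)→(q1,a,right)
state=q1 head=3 tape=bca[c]bb_   (q1,c)→(q1,c,right)
state=q1 head=4 tape=bcac[b]b_   (q1,b)→(q1,_,right)
state=q1 head=5 tape=bcac_[b]_   (q1,b)→(q1,_,right)
state=q1 head=6 tape=bcac__[_]   (q1,_)→(q4,b,left)
state=q4 head=5 tape=bcac_[_]b   (q4,_)→(q0,_,left)
state=q0 head=4 tape=bcac[_]_b   (q0,_)→(q4,a,left)
state=q4 head=3 tape=bca[c]a_b   (q4,c)→(q2,b,right)
state=q2 head=4 tape=bcab[a]_b   (q2,a)→(q0,c,left)
state=q0 head=3 tape=bca[b]c_b   (q0,b)→(q0,a,right)
state=q0 head=4 tape=bcaa[c]_b   (q0,c)→(q4,c,left)
state=q4 head=3 tape=bca[a]c_b   (q4,a)→(q3,c,left)
state=q3 head=2 tape=bc[a]cc_b   (q3,a)→(q4,c,left)
state=q4 head=1 tape=b[c]ccc_b   (q4,c)→(q2,b,right)
state=q2 head=2 tape=bb[c]cc_b   (q2,c)→(q2,c,right)
state=q2 head=3 tape=bbc[c]c_b   (q2,c)→(q2,c,right)
state=q2 head=4 tape=bbcc[c]_b   (q2,c)→(q2,c,right)
state=q2 head=5 tape=bbccc[_]b   (q2,_)→(q3,c,right)
state=q3 head=6 tape=bbcccc[b]
Cell 3 holds c when M halts.

c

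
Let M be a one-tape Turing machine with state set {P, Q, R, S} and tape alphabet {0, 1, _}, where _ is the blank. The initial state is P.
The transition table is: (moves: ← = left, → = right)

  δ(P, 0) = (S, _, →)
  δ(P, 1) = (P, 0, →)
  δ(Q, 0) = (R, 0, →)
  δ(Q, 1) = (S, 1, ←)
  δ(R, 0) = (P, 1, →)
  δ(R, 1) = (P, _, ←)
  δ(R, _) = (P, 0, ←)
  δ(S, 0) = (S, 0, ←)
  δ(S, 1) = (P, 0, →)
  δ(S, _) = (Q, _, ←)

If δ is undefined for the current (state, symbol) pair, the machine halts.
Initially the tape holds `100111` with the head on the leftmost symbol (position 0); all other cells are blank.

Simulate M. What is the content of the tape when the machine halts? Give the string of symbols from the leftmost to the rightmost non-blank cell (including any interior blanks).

00111

P | _[1]00111   read 1 → write 0, move →, go to P
P | _0[0]0111   read 0 → write _, move →, go to S
S | _0_[0]111   read 0 → write 0, move ←, go to S
S | _0[_]0111   read _ → write _, move ←, go to Q
Q | _[0]_0111   read 0 → write 0, move →, go to R
R | _0[_]0111   read _ → write 0, move ←, go to P
P | _[0]00111   read 0 → write _, move →, go to S
S | __[0]0111   read 0 → write 0, move ←, go to S
S | _[_]00111   read _ → write _, move ←, go to Q
Q | [_]_00111
The non-blank tape span at halt is 00111.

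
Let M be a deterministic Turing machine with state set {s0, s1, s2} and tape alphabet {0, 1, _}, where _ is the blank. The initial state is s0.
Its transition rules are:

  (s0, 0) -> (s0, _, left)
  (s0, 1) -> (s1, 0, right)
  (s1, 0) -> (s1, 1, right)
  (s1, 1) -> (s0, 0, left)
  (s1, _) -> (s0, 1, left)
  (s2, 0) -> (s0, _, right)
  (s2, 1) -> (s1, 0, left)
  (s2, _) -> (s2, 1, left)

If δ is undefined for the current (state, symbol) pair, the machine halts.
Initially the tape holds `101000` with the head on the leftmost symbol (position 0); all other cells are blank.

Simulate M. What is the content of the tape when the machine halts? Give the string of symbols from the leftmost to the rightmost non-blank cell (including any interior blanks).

state=s0 head=0 tape=_[1]01000_   (s0,1)→(s1,0,right)
state=s1 head=1 tape=_0[0]1000_   (s1,0)→(s1,1,right)
state=s1 head=2 tape=_01[1]000_   (s1,1)→(s0,0,left)
state=s0 head=1 tape=_0[1]0000_   (s0,1)→(s1,0,right)
state=s1 head=2 tape=_00[0]000_   (s1,0)→(s1,1,right)
state=s1 head=3 tape=_001[0]00_   (s1,0)→(s1,1,right)
state=s1 head=4 tape=_0011[0]0_   (s1,0)→(s1,1,right)
state=s1 head=5 tape=_00111[0]_   (s1,0)→(s1,1,right)
state=s1 head=6 tape=_001111[_]   (s1,_)→(s0,1,left)
state=s0 head=5 tape=_00111[1]1   (s0,1)→(s1,0,right)
state=s1 head=6 tape=_001110[1]   (s1,1)→(s0,0,left)
state=s0 head=5 tape=_00111[0]0   (s0,0)→(s0,_,left)
state=s0 head=4 tape=_0011[1]_0   (s0,1)→(s1,0,right)
state=s1 head=5 tape=_00110[_]0   (s1,_)→(s0,1,left)
state=s0 head=4 tape=_0011[0]10   (s0,0)→(s0,_,left)
state=s0 head=3 tape=_001[1]_10   (s0,1)→(s1,0,right)
state=s1 head=4 tape=_0010[_]10   (s1,_)→(s0,1,left)
state=s0 head=3 tape=_001[0]110   (s0,0)→(s0,_,left)
state=s0 head=2 tape=_00[1]_110   (s0,1)→(s1,0,right)
state=s1 head=3 tape=_000[_]110   (s1,_)→(s0,1,left)
state=s0 head=2 tape=_00[0]1110   (s0,0)→(s0,_,left)
state=s0 head=1 tape=_0[0]_1110   (s0,0)→(s0,_,left)
state=s0 head=0 tape=_[0]__1110   (s0,0)→(s0,_,left)
state=s0 head=-1 tape=[_]___1110
The non-blank tape span at halt is 1110.

1110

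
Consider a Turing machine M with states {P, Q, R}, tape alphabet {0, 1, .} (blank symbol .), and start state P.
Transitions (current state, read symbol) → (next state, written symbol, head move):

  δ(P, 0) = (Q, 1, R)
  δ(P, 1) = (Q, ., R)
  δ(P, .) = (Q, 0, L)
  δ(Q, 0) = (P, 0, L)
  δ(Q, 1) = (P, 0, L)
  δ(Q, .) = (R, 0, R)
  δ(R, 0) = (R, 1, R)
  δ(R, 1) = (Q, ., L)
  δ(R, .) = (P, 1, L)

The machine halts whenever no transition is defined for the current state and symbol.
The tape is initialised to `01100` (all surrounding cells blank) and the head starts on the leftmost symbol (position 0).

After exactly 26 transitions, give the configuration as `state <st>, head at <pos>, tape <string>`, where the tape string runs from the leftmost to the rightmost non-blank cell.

state=P head=0 tape=...[0]1100   (P,0)→(Q,1,R)
state=Q head=1 tape=...1[1]100   (Q,1)→(P,0,L)
state=P head=0 tape=...[1]0100   (P,1)→(Q,.,R)
state=Q head=1 tape=....[0]100   (Q,0)→(P,0,L)
state=P head=0 tape=...[.]0100   (P,.)→(Q,0,L)
state=Q head=-1 tape=..[.]00100   (Q,.)→(R,0,R)
state=R head=0 tape=..0[0]0100   (R,0)→(R,1,R)
state=R head=1 tape=..01[0]100   (R,0)→(R,1,R)
state=R head=2 tape=..011[1]00   (R,1)→(Q,.,L)
state=Q head=1 tape=..01[1].00   (Q,1)→(P,0,L)
state=P head=0 tape=..0[1]0.00   (P,1)→(Q,.,R)
state=Q head=1 tape=..0.[0].00   (Q,0)→(P,0,L)
state=P head=0 tape=..0[.]0.00   (P,.)→(Q,0,L)
state=Q head=-1 tape=..[0]00.00   (Q,0)→(P,0,L)
state=P head=-2 tape=.[.]000.00   (P,.)→(Q,0,L)
state=Q head=-3 tape=[.]0000.00   (Q,.)→(R,0,R)
state=R head=-2 tape=0[0]000.00   (R,0)→(R,1,R)
state=R head=-1 tape=01[0]00.00   (R,0)→(R,1,R)
state=R head=0 tape=011[0]0.00   (R,0)→(R,1,R)
state=R head=1 tape=0111[0].00   (R,0)→(R,1,R)
state=R head=2 tape=01111[.]00   (R,.)→(P,1,L)
state=P head=1 tape=0111[1]100   (P,1)→(Q,.,R)
state=Q head=2 tape=0111.[1]00   (Q,1)→(P,0,L)
state=P head=1 tape=0111[.]000   (P,.)→(Q,0,L)
state=Q head=0 tape=011[1]0000   (Q,1)→(P,0,L)
state=P head=-1 tape=01[1]00000   (P,1)→(Q,.,R)
state=Q head=0 tape=01.[0]0000
After 26 steps: state Q, head at 0, tape 01.00000.

state Q, head at 0, tape 01.00000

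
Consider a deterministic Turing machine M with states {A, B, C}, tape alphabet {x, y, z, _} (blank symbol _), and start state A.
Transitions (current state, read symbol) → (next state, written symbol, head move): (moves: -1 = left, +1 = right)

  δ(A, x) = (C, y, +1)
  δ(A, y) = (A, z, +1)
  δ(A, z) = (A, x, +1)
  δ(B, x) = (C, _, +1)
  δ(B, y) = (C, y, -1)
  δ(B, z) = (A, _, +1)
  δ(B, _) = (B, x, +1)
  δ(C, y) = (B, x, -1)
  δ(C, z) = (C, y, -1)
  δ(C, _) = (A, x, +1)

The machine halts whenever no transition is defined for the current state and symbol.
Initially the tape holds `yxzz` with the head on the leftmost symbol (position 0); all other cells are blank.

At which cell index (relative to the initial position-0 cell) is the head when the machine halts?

A | [y]xzz__   read y → write z, move +1, go to A
A | z[x]zz__   read x → write y, move +1, go to C
C | zy[z]z__   read z → write y, move -1, go to C
C | z[y]yz__   read y → write x, move -1, go to B
B | [z]xyz__   read z → write _, move +1, go to A
A | _[x]yz__   read x → write y, move +1, go to C
C | _y[y]z__   read y → write x, move -1, go to B
B | _[y]xz__   read y → write y, move -1, go to C
C | [_]yxz__   read _ → write x, move +1, go to A
A | x[y]xz__   read y → write z, move +1, go to A
A | xz[x]z__   read x → write y, move +1, go to C
C | xzy[z]__   read z → write y, move -1, go to C
C | xz[y]y__   read y → write x, move -1, go to B
B | x[z]xy__   read z → write _, move +1, go to A
A | x_[x]y__   read x → write y, move +1, go to C
C | x_y[y]__   read y → write x, move -1, go to B
B | x_[y]x__   read y → write y, move -1, go to C
C | x[_]yx__   read _ → write x, move +1, go to A
A | xx[y]x__   read y → write z, move +1, go to A
A | xxz[x]__   read x → write y, move +1, go to C
C | xxzy[_]_   read _ → write x, move +1, go to A
A | xxzyx[_]
At halt the head is at cell 5.

5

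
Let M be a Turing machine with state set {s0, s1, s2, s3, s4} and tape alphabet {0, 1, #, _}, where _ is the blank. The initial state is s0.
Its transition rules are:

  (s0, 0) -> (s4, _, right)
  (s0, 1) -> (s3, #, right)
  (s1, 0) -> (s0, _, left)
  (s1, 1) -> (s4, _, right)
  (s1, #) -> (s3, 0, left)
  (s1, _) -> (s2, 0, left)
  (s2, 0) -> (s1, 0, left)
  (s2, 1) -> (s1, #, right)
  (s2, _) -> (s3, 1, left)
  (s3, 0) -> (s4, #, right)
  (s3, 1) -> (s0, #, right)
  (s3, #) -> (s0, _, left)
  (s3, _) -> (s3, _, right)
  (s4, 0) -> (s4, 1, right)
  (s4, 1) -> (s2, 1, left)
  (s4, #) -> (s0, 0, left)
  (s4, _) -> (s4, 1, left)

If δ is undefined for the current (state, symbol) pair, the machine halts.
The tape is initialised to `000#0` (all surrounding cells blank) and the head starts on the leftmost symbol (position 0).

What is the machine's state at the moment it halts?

s2

s0 | [0]00#0_   read 0 → write _, move right, go to s4
s4 | _[0]0#0_   read 0 → write 1, move right, go to s4
s4 | _1[0]#0_   read 0 → write 1, move right, go to s4
s4 | _11[#]0_   read # → write 0, move left, go to s0
s0 | _1[1]00_   read 1 → write #, move right, go to s3
s3 | _1#[0]0_   read 0 → write #, move right, go to s4
s4 | _1##[0]_   read 0 → write 1, move right, go to s4
s4 | _1##1[_]   read _ → write 1, move left, go to s4
s4 | _1##[1]1   read 1 → write 1, move left, go to s2
s2 | _1#[#]11
No transition is defined for (s2, #); M halts in state s2.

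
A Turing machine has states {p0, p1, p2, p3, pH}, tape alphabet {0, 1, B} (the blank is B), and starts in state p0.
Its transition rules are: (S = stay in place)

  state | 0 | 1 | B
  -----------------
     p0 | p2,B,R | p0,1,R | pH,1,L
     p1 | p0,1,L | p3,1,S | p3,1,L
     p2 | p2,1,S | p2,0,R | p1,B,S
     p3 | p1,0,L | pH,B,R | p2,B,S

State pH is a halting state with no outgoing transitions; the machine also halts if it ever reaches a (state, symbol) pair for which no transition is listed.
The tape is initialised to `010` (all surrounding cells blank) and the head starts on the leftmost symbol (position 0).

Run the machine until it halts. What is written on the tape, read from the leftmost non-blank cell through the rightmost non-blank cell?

1101

state=p0 head=0 tape=B[0]10B   (p0,0)→(p2,B,R)
state=p2 head=1 tape=BB[1]0B   (p2,1)→(p2,0,R)
state=p2 head=2 tape=BB0[0]B   (p2,0)→(p2,1,S)
state=p2 head=2 tape=BB0[1]B   (p2,1)→(p2,0,R)
state=p2 head=3 tape=BB00[B]   (p2,B)→(p1,B,S)
state=p1 head=3 tape=BB00[B]   (p1,B)→(p3,1,L)
state=p3 head=2 tape=BB0[0]1   (p3,0)→(p1,0,L)
state=p1 head=1 tape=BB[0]01   (p1,0)→(p0,1,L)
state=p0 head=0 tape=B[B]101   (p0,B)→(pH,1,L)
state=pH head=-1 tape=[B]1101
The non-blank tape span at halt is 1101.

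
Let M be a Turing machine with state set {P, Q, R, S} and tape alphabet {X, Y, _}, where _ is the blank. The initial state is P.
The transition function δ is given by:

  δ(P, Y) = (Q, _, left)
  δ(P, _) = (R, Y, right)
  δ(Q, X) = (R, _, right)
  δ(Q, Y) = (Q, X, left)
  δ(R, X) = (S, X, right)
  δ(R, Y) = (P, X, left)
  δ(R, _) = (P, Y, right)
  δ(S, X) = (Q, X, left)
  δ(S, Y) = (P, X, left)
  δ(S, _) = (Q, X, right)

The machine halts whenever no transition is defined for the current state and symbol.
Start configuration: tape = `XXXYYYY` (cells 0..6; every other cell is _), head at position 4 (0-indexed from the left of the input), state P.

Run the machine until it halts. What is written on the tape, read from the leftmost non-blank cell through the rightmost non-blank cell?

XX_X_XX

P | XXXY[Y]YY   read Y → write _, move left, go to Q
Q | XXX[Y]_YY   read Y → write X, move left, go to Q
Q | XX[X]X_YY   read X → write _, move right, go to R
R | XX_[X]_YY   read X → write X, move right, go to S
S | XX_X[_]YY   read _ → write X, move right, go to Q
Q | XX_XX[Y]Y   read Y → write X, move left, go to Q
Q | XX_X[X]XY   read X → write _, move right, go to R
R | XX_X_[X]Y   read X → write X, move right, go to S
S | XX_X_X[Y]   read Y → write X, move left, go to P
P | XX_X_[X]X
The non-blank tape span at halt is XX_X_XX.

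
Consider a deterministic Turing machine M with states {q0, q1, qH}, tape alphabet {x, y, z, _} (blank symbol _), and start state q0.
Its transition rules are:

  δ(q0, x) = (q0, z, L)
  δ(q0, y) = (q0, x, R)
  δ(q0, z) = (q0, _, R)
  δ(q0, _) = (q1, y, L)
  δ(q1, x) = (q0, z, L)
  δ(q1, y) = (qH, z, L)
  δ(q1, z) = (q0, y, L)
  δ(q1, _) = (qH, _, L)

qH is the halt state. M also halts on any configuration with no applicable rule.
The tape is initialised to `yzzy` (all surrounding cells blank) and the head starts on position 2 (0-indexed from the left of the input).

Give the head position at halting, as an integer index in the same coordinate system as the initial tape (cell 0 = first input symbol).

q0 | ___yz[z]y__   read z → write _, move R, go to q0
q0 | ___yz_[y]__   read y → write x, move R, go to q0
q0 | ___yz_x[_]_   read _ → write y, move L, go to q1
q1 | ___yz_[x]y_   read x → write z, move L, go to q0
q0 | ___yz[_]zy_   read _ → write y, move L, go to q1
q1 | ___y[z]yzy_   read z → write y, move L, go to q0
q0 | ___[y]yyzy_   read y → write x, move R, go to q0
q0 | ___x[y]yzy_   read y → write x, move R, go to q0
q0 | ___xx[y]zy_   read y → write x, move R, go to q0
q0 | ___xxx[z]y_   read z → write _, move R, go to q0
q0 | ___xxx_[y]_   read y → write x, move R, go to q0
q0 | ___xxx_x[_]   read _ → write y, move L, go to q1
q1 | ___xxx_[x]y   read x → write z, move L, go to q0
q0 | ___xxx[_]zy   read _ → write y, move L, go to q1
q1 | ___xx[x]yzy   read x → write z, move L, go to q0
q0 | ___x[x]zyzy   read x → write z, move L, go to q0
q0 | ___[x]zzyzy   read x → write z, move L, go to q0
q0 | __[_]zzzyzy   read _ → write y, move L, go to q1
q1 | _[_]yzzzyzy   read _ → write _, move L, go to qH
qH | [_]_yzzzyzy
At halt the head is at cell -3.

-3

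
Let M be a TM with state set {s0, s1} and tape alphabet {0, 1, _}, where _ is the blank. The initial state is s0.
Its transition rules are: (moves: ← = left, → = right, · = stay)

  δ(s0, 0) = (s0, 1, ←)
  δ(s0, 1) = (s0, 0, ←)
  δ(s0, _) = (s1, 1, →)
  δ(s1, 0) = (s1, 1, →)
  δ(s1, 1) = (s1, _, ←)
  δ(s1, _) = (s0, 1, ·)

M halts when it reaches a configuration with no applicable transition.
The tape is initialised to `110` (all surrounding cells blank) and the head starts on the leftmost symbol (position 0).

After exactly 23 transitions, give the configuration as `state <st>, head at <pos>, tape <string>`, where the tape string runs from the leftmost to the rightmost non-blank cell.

state s0, head at -4, tape 10000_0

state=s0 head=0 tape=____[1]10   (s0,1)→(s0,0,←)
state=s0 head=-1 tape=___[_]010   (s0,_)→(s1,1,→)
state=s1 head=0 tape=___1[0]10   (s1,0)→(s1,1,→)
state=s1 head=1 tape=___11[1]0   (s1,1)→(s1,_,←)
state=s1 head=0 tape=___1[1]_0   (s1,1)→(s1,_,←)
state=s1 head=-1 tape=___[1]__0   (s1,1)→(s1,_,←)
state=s1 head=-2 tape=__[_]___0   (s1,_)→(s0,1,·)
state=s0 head=-2 tape=__[1]___0   (s0,1)→(s0,0,←)
state=s0 head=-3 tape=_[_]0___0   (s0,_)→(s1,1,→)
state=s1 head=-2 tape=_1[0]___0   (s1,0)→(s1,1,→)
state=s1 head=-1 tape=_11[_]__0   (s1,_)→(s0,1,·)
state=s0 head=-1 tape=_11[1]__0   (s0,1)→(s0,0,←)
state=s0 head=-2 tape=_1[1]0__0   (s0,1)→(s0,0,←)
state=s0 head=-3 tape=_[1]00__0   (s0,1)→(s0,0,←)
state=s0 head=-4 tape=[_]000__0   (s0,_)→(s1,1,→)
state=s1 head=-3 tape=1[0]00__0   (s1,0)→(s1,1,→)
state=s1 head=-2 tape=11[0]0__0   (s1,0)→(s1,1,→)
state=s1 head=-1 tape=111[0]__0   (s1,0)→(s1,1,→)
state=s1 head=0 tape=1111[_]_0   (s1,_)→(s0,1,·)
state=s0 head=0 tape=1111[1]_0   (s0,1)→(s0,0,←)
state=s0 head=-1 tape=111[1]0_0   (s0,1)→(s0,0,←)
state=s0 head=-2 tape=11[1]00_0   (s0,1)→(s0,0,←)
state=s0 head=-3 tape=1[1]000_0   (s0,1)→(s0,0,←)
state=s0 head=-4 tape=[1]0000_0
After 23 steps: state s0, head at -4, tape 10000_0.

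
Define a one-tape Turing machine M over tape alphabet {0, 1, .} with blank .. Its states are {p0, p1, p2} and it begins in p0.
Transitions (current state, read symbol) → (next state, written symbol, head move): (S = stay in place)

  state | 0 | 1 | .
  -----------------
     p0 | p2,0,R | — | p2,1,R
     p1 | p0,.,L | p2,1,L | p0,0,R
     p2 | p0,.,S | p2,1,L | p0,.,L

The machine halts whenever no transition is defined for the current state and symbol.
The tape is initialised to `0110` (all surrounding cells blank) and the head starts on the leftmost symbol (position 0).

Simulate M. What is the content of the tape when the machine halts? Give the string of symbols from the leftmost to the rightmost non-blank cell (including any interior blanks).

p0 | ..[0]110   read 0 → write 0, move R, go to p2
p2 | ..0[1]10   read 1 → write 1, move L, go to p2
p2 | ..[0]110   read 0 → write ., move S, go to p0
p0 | ..[.]110   read . → write 1, move R, go to p2
p2 | ..1[1]10   read 1 → write 1, move L, go to p2
p2 | ..[1]110   read 1 → write 1, move L, go to p2
p2 | .[.]1110   read . → write ., move L, go to p0
p0 | [.].1110   read . → write 1, move R, go to p2
p2 | 1[.]1110   read . → write ., move L, go to p0
p0 | [1].1110
The non-blank tape span at halt is 1.1110.

1.1110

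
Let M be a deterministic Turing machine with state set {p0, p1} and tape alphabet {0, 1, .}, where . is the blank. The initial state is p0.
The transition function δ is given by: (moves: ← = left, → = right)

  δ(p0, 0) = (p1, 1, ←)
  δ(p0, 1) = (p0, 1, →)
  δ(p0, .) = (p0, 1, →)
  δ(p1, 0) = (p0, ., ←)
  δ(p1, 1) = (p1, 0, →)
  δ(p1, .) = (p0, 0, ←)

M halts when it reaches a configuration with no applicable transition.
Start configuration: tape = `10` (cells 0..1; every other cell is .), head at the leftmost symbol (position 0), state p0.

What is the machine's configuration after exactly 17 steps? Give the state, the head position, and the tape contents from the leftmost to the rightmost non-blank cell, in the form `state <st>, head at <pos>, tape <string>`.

state p0, head at 1, tape 11.10

state=p0 head=0 tape=.[1]0..   (p0,1)→(p0,1,→)
state=p0 head=1 tape=.1[0]..   (p0,0)→(p1,1,←)
state=p1 head=0 tape=.[1]1..   (p1,1)→(p1,0,→)
state=p1 head=1 tape=.0[1]..   (p1,1)→(p1,0,→)
state=p1 head=2 tape=.00[.].   (p1,.)→(p0,0,←)
state=p0 head=1 tape=.0[0]0.   (p0,0)→(p1,1,←)
state=p1 head=0 tape=.[0]10.   (p1,0)→(p0,.,←)
state=p0 head=-1 tape=[.].10.   (p0,.)→(p0,1,→)
state=p0 head=0 tape=1[.]10.   (p0,.)→(p0,1,→)
state=p0 head=1 tape=11[1]0.   (p0,1)→(p0,1,→)
state=p0 head=2 tape=111[0].   (p0,0)→(p1,1,←)
state=p1 head=1 tape=11[1]1.   (p1,1)→(p1,0,→)
state=p1 head=2 tape=110[1].   (p1,1)→(p1,0,→)
state=p1 head=3 tape=1100[.]   (p1,.)→(p0,0,←)
state=p0 head=2 tape=110[0]0   (p0,0)→(p1,1,←)
state=p1 head=1 tape=11[0]10   (p1,0)→(p0,.,←)
state=p0 head=0 tape=1[1].10   (p0,1)→(p0,1,→)
state=p0 head=1 tape=11[.]10
After 17 steps: state p0, head at 1, tape 11.10.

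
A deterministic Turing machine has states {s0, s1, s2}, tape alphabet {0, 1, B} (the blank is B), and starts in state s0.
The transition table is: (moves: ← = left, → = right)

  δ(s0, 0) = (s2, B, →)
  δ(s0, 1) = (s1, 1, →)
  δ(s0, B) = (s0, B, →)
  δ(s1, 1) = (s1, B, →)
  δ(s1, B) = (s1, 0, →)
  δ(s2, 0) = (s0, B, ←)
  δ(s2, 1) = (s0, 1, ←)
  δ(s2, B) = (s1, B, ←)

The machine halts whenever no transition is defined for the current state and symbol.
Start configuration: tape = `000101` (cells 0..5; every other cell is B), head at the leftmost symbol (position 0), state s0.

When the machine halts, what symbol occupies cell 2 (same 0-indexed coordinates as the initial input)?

s0 | [0]00101   read 0 → write B, move →, go to s2
s2 | B[0]0101   read 0 → write B, move ←, go to s0
s0 | [B]B0101   read B → write B, move →, go to s0
s0 | B[B]0101   read B → write B, move →, go to s0
s0 | BB[0]101   read 0 → write B, move →, go to s2
s2 | BBB[1]01   read 1 → write 1, move ←, go to s0
s0 | BB[B]101   read B → write B, move →, go to s0
s0 | BBB[1]01   read 1 → write 1, move →, go to s1
s1 | BBB1[0]1
Cell 2 holds B when M halts.

B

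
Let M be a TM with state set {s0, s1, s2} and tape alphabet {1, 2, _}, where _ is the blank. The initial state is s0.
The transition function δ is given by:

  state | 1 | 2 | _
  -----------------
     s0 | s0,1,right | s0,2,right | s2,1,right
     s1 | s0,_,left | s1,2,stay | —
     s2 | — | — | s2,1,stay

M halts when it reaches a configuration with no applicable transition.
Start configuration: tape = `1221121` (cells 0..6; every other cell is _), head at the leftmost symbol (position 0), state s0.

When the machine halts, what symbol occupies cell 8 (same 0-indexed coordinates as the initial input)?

s0 | [1]221121__   read 1 → write 1, move right, go to s0
s0 | 1[2]21121__   read 2 → write 2, move right, go to s0
s0 | 12[2]1121__   read 2 → write 2, move right, go to s0
s0 | 122[1]121__   read 1 → write 1, move right, go to s0
s0 | 1221[1]21__   read 1 → write 1, move right, go to s0
s0 | 12211[2]1__   read 2 → write 2, move right, go to s0
s0 | 122112[1]__   read 1 → write 1, move right, go to s0
s0 | 1221121[_]_   read _ → write 1, move right, go to s2
s2 | 12211211[_]   read _ → write 1, move stay, go to s2
s2 | 12211211[1]
Cell 8 holds 1 when M halts.

1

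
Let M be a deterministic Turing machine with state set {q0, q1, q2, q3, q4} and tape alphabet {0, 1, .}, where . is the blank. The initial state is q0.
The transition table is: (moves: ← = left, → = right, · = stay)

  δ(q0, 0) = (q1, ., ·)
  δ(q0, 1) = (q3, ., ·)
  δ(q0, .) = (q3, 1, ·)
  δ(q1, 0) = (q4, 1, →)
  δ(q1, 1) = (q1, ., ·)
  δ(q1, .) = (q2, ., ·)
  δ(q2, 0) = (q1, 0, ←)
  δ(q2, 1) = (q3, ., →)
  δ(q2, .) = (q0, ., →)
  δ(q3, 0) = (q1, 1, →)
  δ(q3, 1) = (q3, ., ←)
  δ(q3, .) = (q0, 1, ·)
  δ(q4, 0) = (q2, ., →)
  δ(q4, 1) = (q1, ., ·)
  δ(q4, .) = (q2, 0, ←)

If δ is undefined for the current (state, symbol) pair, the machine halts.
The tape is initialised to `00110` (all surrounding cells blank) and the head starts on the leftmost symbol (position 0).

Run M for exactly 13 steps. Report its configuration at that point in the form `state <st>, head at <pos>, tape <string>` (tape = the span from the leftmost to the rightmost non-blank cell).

state q3, head at 2, tape 10

q0 | [0]0110   read 0 → write ., move ·, go to q1
q1 | [.]0110   read . → write ., move ·, go to q2
q2 | [.]0110   read . → write ., move →, go to q0
q0 | .[0]110   read 0 → write ., move ·, go to q1
q1 | .[.]110   read . → write ., move ·, go to q2
q2 | .[.]110   read . → write ., move →, go to q0
q0 | ..[1]10   read 1 → write ., move ·, go to q3
q3 | ..[.]10   read . → write 1, move ·, go to q0
q0 | ..[1]10   read 1 → write ., move ·, go to q3
q3 | ..[.]10   read . → write 1, move ·, go to q0
q0 | ..[1]10   read 1 → write ., move ·, go to q3
q3 | ..[.]10   read . → write 1, move ·, go to q0
q0 | ..[1]10   read 1 → write ., move ·, go to q3
q3 | ..[.]10
After 13 steps: state q3, head at 2, tape 10.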